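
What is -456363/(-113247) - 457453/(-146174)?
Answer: 13168176117/1839307442 ≈ 7.1593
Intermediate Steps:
-456363/(-113247) - 457453/(-146174) = -456363*(-1/113247) - 457453*(-1/146174) = 50707/12583 + 457453/146174 = 13168176117/1839307442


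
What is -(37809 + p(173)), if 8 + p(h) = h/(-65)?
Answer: -2456892/65 ≈ -37798.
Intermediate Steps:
p(h) = -8 - h/65 (p(h) = -8 + h/(-65) = -8 + h*(-1/65) = -8 - h/65)
-(37809 + p(173)) = -(37809 + (-8 - 1/65*173)) = -(37809 + (-8 - 173/65)) = -(37809 - 693/65) = -1*2456892/65 = -2456892/65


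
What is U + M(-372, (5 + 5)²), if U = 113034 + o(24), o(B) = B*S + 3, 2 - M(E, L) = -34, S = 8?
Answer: 113265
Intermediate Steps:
M(E, L) = 36 (M(E, L) = 2 - 1*(-34) = 2 + 34 = 36)
o(B) = 3 + 8*B (o(B) = B*8 + 3 = 8*B + 3 = 3 + 8*B)
U = 113229 (U = 113034 + (3 + 8*24) = 113034 + (3 + 192) = 113034 + 195 = 113229)
U + M(-372, (5 + 5)²) = 113229 + 36 = 113265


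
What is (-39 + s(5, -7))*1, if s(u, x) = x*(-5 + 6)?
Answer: -46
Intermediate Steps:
s(u, x) = x (s(u, x) = x*1 = x)
(-39 + s(5, -7))*1 = (-39 - 7)*1 = -46*1 = -46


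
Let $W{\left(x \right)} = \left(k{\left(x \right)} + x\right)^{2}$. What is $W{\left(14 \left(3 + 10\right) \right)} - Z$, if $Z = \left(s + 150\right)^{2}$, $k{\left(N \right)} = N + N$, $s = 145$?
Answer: $211091$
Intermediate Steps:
$k{\left(N \right)} = 2 N$
$W{\left(x \right)} = 9 x^{2}$ ($W{\left(x \right)} = \left(2 x + x\right)^{2} = \left(3 x\right)^{2} = 9 x^{2}$)
$Z = 87025$ ($Z = \left(145 + 150\right)^{2} = 295^{2} = 87025$)
$W{\left(14 \left(3 + 10\right) \right)} - Z = 9 \left(14 \left(3 + 10\right)\right)^{2} - 87025 = 9 \left(14 \cdot 13\right)^{2} - 87025 = 9 \cdot 182^{2} - 87025 = 9 \cdot 33124 - 87025 = 298116 - 87025 = 211091$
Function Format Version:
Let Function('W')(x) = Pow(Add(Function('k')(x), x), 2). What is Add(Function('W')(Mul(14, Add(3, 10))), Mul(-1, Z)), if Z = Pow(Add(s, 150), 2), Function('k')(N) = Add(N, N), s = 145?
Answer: 211091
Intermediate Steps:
Function('k')(N) = Mul(2, N)
Function('W')(x) = Mul(9, Pow(x, 2)) (Function('W')(x) = Pow(Add(Mul(2, x), x), 2) = Pow(Mul(3, x), 2) = Mul(9, Pow(x, 2)))
Z = 87025 (Z = Pow(Add(145, 150), 2) = Pow(295, 2) = 87025)
Add(Function('W')(Mul(14, Add(3, 10))), Mul(-1, Z)) = Add(Mul(9, Pow(Mul(14, Add(3, 10)), 2)), Mul(-1, 87025)) = Add(Mul(9, Pow(Mul(14, 13), 2)), -87025) = Add(Mul(9, Pow(182, 2)), -87025) = Add(Mul(9, 33124), -87025) = Add(298116, -87025) = 211091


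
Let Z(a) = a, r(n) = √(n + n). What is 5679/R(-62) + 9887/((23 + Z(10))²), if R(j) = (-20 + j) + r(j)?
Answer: (-5373697*I + 19774*√31)/(2178*(√31 + 41*I)) ≈ -58.923 - 9.2346*I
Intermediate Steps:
r(n) = √2*√n (r(n) = √(2*n) = √2*√n)
R(j) = -20 + j + √2*√j (R(j) = (-20 + j) + √2*√j = -20 + j + √2*√j)
5679/R(-62) + 9887/((23 + Z(10))²) = 5679/(-20 - 62 + √2*√(-62)) + 9887/((23 + 10)²) = 5679/(-20 - 62 + √2*(I*√62)) + 9887/(33²) = 5679/(-20 - 62 + 2*I*√31) + 9887/1089 = 5679/(-82 + 2*I*√31) + 9887*(1/1089) = 5679/(-82 + 2*I*√31) + 9887/1089 = 9887/1089 + 5679/(-82 + 2*I*√31)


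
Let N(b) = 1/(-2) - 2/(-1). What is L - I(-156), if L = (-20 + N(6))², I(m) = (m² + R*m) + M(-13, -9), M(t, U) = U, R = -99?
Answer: -157715/4 ≈ -39429.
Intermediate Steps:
N(b) = 3/2 (N(b) = 1*(-½) - 2*(-1) = -½ + 2 = 3/2)
I(m) = -9 + m² - 99*m (I(m) = (m² - 99*m) - 9 = -9 + m² - 99*m)
L = 1369/4 (L = (-20 + 3/2)² = (-37/2)² = 1369/4 ≈ 342.25)
L - I(-156) = 1369/4 - (-9 + (-156)² - 99*(-156)) = 1369/4 - (-9 + 24336 + 15444) = 1369/4 - 1*39771 = 1369/4 - 39771 = -157715/4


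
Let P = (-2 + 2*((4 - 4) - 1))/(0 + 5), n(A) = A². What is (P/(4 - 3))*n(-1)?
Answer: -⅘ ≈ -0.80000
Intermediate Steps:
P = -⅘ (P = (-2 + 2*(0 - 1))/5 = (-2 + 2*(-1))*(⅕) = (-2 - 2)*(⅕) = -4*⅕ = -⅘ ≈ -0.80000)
(P/(4 - 3))*n(-1) = -4/(5*(4 - 3))*(-1)² = -⅘/1*1 = -⅘*1*1 = -⅘*1 = -⅘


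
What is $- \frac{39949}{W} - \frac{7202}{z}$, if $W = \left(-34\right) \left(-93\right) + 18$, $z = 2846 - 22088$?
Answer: $- \frac{124299383}{10198260} \approx -12.188$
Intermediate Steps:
$z = -19242$ ($z = 2846 - 22088 = -19242$)
$W = 3180$ ($W = 3162 + 18 = 3180$)
$- \frac{39949}{W} - \frac{7202}{z} = - \frac{39949}{3180} - \frac{7202}{-19242} = \left(-39949\right) \frac{1}{3180} - - \frac{3601}{9621} = - \frac{39949}{3180} + \frac{3601}{9621} = - \frac{124299383}{10198260}$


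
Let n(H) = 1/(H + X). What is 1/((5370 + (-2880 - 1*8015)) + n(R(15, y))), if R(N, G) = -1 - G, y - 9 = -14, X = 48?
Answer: -52/287299 ≈ -0.00018100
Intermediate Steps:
y = -5 (y = 9 - 14 = -5)
n(H) = 1/(48 + H) (n(H) = 1/(H + 48) = 1/(48 + H))
1/((5370 + (-2880 - 1*8015)) + n(R(15, y))) = 1/((5370 + (-2880 - 1*8015)) + 1/(48 + (-1 - 1*(-5)))) = 1/((5370 + (-2880 - 8015)) + 1/(48 + (-1 + 5))) = 1/((5370 - 10895) + 1/(48 + 4)) = 1/(-5525 + 1/52) = 1/(-287299/52) = -52/287299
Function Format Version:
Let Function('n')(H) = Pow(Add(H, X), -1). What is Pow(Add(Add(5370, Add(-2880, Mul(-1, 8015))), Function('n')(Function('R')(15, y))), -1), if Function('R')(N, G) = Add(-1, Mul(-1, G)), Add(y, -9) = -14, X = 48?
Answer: Rational(-52, 287299) ≈ -0.00018100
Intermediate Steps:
y = -5 (y = Add(9, -14) = -5)
Function('n')(H) = Pow(Add(48, H), -1) (Function('n')(H) = Pow(Add(H, 48), -1) = Pow(Add(48, H), -1))
Pow(Add(Add(5370, Add(-2880, Mul(-1, 8015))), Function('n')(Function('R')(15, y))), -1) = Pow(Add(Add(5370, Add(-2880, Mul(-1, 8015))), Pow(Add(48, Add(-1, Mul(-1, -5))), -1)), -1) = Pow(Add(Add(5370, Add(-2880, -8015)), Pow(Add(48, Add(-1, 5)), -1)), -1) = Pow(Add(Add(5370, -10895), Pow(Add(48, 4), -1)), -1) = Pow(Add(-5525, Pow(52, -1)), -1) = Pow(Add(-5525, Rational(1, 52)), -1) = Pow(Rational(-287299, 52), -1) = Rational(-52, 287299)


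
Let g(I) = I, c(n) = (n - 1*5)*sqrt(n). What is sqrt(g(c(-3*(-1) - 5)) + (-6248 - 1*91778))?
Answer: sqrt(-98026 - 7*I*sqrt(2)) ≈ 0.016 - 313.09*I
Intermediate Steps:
c(n) = sqrt(n)*(-5 + n) (c(n) = (n - 5)*sqrt(n) = (-5 + n)*sqrt(n) = sqrt(n)*(-5 + n))
sqrt(g(c(-3*(-1) - 5)) + (-6248 - 1*91778)) = sqrt(sqrt(-3*(-1) - 5)*(-5 + (-3*(-1) - 5)) + (-6248 - 1*91778)) = sqrt(sqrt(3 - 5)*(-5 + (3 - 5)) + (-6248 - 91778)) = sqrt(sqrt(-2)*(-5 - 2) - 98026) = sqrt((I*sqrt(2))*(-7) - 98026) = sqrt(-7*I*sqrt(2) - 98026) = sqrt(-98026 - 7*I*sqrt(2))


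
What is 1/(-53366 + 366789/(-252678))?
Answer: -84226/4494926979 ≈ -1.8738e-5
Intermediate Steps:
1/(-53366 + 366789/(-252678)) = 1/(-53366 + 366789*(-1/252678)) = 1/(-53366 - 122263/84226) = 1/(-4494926979/84226) = -84226/4494926979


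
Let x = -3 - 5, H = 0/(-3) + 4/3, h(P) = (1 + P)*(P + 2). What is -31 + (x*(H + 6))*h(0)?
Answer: -445/3 ≈ -148.33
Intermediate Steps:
h(P) = (1 + P)*(2 + P)
H = 4/3 (H = 0*(-1/3) + 4*(1/3) = 0 + 4/3 = 4/3 ≈ 1.3333)
x = -8
-31 + (x*(H + 6))*h(0) = -31 + (-8*(4/3 + 6))*(2 + 0**2 + 3*0) = -31 + (-8*22/3)*(2 + 0 + 0) = -31 - 176/3*2 = -31 - 352/3 = -445/3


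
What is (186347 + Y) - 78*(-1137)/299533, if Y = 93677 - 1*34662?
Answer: 5653392664/23041 ≈ 2.4536e+5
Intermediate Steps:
Y = 59015 (Y = 93677 - 34662 = 59015)
(186347 + Y) - 78*(-1137)/299533 = (186347 + 59015) - 78*(-1137)/299533 = 245362 + 88686*(1/299533) = 245362 + 6822/23041 = 5653392664/23041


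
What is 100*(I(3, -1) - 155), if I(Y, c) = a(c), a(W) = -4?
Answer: -15900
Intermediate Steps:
I(Y, c) = -4
100*(I(3, -1) - 155) = 100*(-4 - 155) = 100*(-159) = -15900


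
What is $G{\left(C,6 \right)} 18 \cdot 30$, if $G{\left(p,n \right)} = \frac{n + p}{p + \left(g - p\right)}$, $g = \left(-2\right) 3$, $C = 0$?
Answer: $-540$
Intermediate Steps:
$g = -6$
$G{\left(p,n \right)} = - \frac{n}{6} - \frac{p}{6}$ ($G{\left(p,n \right)} = \frac{n + p}{p - \left(6 + p\right)} = \frac{n + p}{-6} = \left(n + p\right) \left(- \frac{1}{6}\right) = - \frac{n}{6} - \frac{p}{6}$)
$G{\left(C,6 \right)} 18 \cdot 30 = \left(\left(- \frac{1}{6}\right) 6 - 0\right) 18 \cdot 30 = \left(-1 + 0\right) 18 \cdot 30 = \left(-1\right) 18 \cdot 30 = \left(-18\right) 30 = -540$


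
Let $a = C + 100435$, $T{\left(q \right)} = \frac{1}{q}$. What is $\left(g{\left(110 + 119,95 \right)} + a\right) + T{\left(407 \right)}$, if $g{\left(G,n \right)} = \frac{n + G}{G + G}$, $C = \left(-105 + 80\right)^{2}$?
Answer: $\frac{9419161343}{93203} \approx 1.0106 \cdot 10^{5}$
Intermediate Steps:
$C = 625$ ($C = \left(-25\right)^{2} = 625$)
$g{\left(G,n \right)} = \frac{G + n}{2 G}$
$a = 101060$ ($a = 625 + 100435 = 101060$)
$\left(g{\left(110 + 119,95 \right)} + a\right) + T{\left(407 \right)} = \left(\frac{\left(110 + 119\right) + 95}{2 \left(110 + 119\right)} + 101060\right) + \frac{1}{407} = \left(\frac{229 + 95}{2 \cdot 229} + 101060\right) + \frac{1}{407} = \left(\frac{1}{2} \cdot \frac{1}{229} \cdot 324 + 101060\right) + \frac{1}{407} = \left(\frac{162}{229} + 101060\right) + \frac{1}{407} = \frac{23142902}{229} + \frac{1}{407} = \frac{9419161343}{93203}$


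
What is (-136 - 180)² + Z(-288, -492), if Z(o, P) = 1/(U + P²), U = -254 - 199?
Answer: 24126308017/241611 ≈ 99856.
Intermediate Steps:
U = -453
Z(o, P) = 1/(-453 + P²)
(-136 - 180)² + Z(-288, -492) = (-136 - 180)² + 1/(-453 + (-492)²) = (-316)² + 1/(-453 + 242064) = 99856 + 1/241611 = 24126308017/241611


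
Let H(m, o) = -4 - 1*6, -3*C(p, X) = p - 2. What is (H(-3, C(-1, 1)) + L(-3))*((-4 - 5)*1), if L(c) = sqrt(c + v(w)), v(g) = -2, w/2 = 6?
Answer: 90 - 9*I*sqrt(5) ≈ 90.0 - 20.125*I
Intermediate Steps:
w = 12 (w = 2*6 = 12)
C(p, X) = 2/3 - p/3 (C(p, X) = -(p - 2)/3 = -(-2 + p)/3 = 2/3 - p/3)
H(m, o) = -10 (H(m, o) = -4 - 6 = -10)
L(c) = sqrt(-2 + c) (L(c) = sqrt(c - 2) = sqrt(-2 + c))
(H(-3, C(-1, 1)) + L(-3))*((-4 - 5)*1) = (-10 + sqrt(-2 - 3))*((-4 - 5)*1) = (-10 + sqrt(-5))*(-9*1) = (-10 + I*sqrt(5))*(-9) = 90 - 9*I*sqrt(5)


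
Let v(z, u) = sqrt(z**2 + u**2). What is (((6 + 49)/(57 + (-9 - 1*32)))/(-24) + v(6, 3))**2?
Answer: 6638545/147456 - 55*sqrt(5)/64 ≈ 43.099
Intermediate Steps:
v(z, u) = sqrt(u**2 + z**2)
(((6 + 49)/(57 + (-9 - 1*32)))/(-24) + v(6, 3))**2 = (((6 + 49)/(57 + (-9 - 1*32)))/(-24) + sqrt(3**2 + 6**2))**2 = ((55/(57 + (-9 - 32)))*(-1/24) + sqrt(9 + 36))**2 = ((55/(57 - 41))*(-1/24) + sqrt(45))**2 = ((55/16)*(-1/24) + 3*sqrt(5))**2 = (-55/384 + 3*sqrt(5))**2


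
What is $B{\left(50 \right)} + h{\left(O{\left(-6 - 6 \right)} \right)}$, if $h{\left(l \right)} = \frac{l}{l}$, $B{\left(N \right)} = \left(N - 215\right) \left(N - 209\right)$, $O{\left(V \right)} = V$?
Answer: $26236$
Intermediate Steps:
$B{\left(N \right)} = \left(-215 + N\right) \left(-209 + N\right)$
$h{\left(l \right)} = 1$
$B{\left(50 \right)} + h{\left(O{\left(-6 - 6 \right)} \right)} = \left(44935 + 50^{2} - 21200\right) + 1 = \left(44935 + 2500 - 21200\right) + 1 = 26235 + 1 = 26236$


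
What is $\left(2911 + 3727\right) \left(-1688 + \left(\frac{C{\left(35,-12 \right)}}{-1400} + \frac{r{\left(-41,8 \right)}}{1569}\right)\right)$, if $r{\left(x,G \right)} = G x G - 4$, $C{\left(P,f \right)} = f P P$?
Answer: $- \frac{5829548023}{523} \approx -1.1146 \cdot 10^{7}$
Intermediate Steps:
$C{\left(P,f \right)} = f P^{2}$ ($C{\left(P,f \right)} = P f P = f P^{2}$)
$r{\left(x,G \right)} = -4 + x G^{2}$ ($r{\left(x,G \right)} = x G^{2} - 4 = -4 + x G^{2}$)
$\left(2911 + 3727\right) \left(-1688 + \left(\frac{C{\left(35,-12 \right)}}{-1400} + \frac{r{\left(-41,8 \right)}}{1569}\right)\right) = \left(2911 + 3727\right) \left(-1688 + \left(\frac{\left(-12\right) 35^{2}}{-1400} + \frac{-4 - 41 \cdot 8^{2}}{1569}\right)\right) = 6638 \left(-1688 + \left(\left(-12\right) 1225 \left(- \frac{1}{1400}\right) + \left(-4 - 2624\right) \frac{1}{1569}\right)\right) = 6638 \left(-1688 + \left(\left(-14700\right) \left(- \frac{1}{1400}\right) + \left(-4 - 2624\right) \frac{1}{1569}\right)\right) = 6638 \left(-1688 + \left(\frac{21}{2} - \frac{876}{523}\right)\right) = 6638 \left(-1688 + \frac{9231}{1046}\right) = 6638 \left(- \frac{1756417}{1046}\right) = - \frac{5829548023}{523}$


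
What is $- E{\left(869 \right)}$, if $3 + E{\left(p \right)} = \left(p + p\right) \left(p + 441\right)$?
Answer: $-2276777$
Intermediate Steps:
$E{\left(p \right)} = -3 + 2 p \left(441 + p\right)$ ($E{\left(p \right)} = -3 + \left(p + p\right) \left(p + 441\right) = -3 + 2 p \left(441 + p\right)$)
$- E{\left(869 \right)} = - (-3 + 2 \cdot 869^{2} + 882 \cdot 869) = - (-3 + 2 \cdot 755161 + 766458) = - (-3 + 1510322 + 766458) = \left(-1\right) 2276777 = -2276777$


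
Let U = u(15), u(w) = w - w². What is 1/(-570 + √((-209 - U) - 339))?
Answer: -285/162619 - 13*I*√2/325238 ≈ -0.0017526 - 5.6527e-5*I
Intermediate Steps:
U = -210 (U = 15*(1 - 1*15) = 15*(1 - 15) = 15*(-14) = -210)
1/(-570 + √((-209 - U) - 339)) = 1/(-570 + √((-209 - 1*(-210)) - 339)) = 1/(-570 + √((-209 + 210) - 339)) = 1/(-570 + √(1 - 339)) = 1/(-570 + √(-338)) = 1/(-570 + 13*I*√2)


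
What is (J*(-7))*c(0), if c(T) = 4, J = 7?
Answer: -196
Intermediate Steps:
(J*(-7))*c(0) = (7*(-7))*4 = -49*4 = -196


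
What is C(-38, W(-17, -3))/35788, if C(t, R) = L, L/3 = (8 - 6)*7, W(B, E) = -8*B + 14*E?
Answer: 21/17894 ≈ 0.0011736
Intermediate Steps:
L = 42 (L = 3*((8 - 6)*7) = 3*(2*7) = 3*14 = 42)
C(t, R) = 42
C(-38, W(-17, -3))/35788 = 42/35788 = 42*(1/35788) = 21/17894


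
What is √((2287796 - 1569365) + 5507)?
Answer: √723938 ≈ 850.85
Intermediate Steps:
√((2287796 - 1569365) + 5507) = √(718431 + 5507) = √723938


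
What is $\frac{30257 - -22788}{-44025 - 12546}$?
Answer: $- \frac{53045}{56571} \approx -0.93767$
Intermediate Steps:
$\frac{30257 - -22788}{-44025 - 12546} = \frac{30257 + 22788}{-56571} = 53045 \left(- \frac{1}{56571}\right) = - \frac{53045}{56571}$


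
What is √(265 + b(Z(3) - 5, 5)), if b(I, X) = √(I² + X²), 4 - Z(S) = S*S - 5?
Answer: √(265 + 5*√2) ≈ 16.495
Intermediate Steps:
Z(S) = 9 - S² (Z(S) = 4 - (S*S - 5) = 4 - (S² - 5) = 4 - (-5 + S²) = 4 + (5 - S²) = 9 - S²)
√(265 + b(Z(3) - 5, 5)) = √(265 + √(((9 - 1*3²) - 5)² + 5²)) = √(265 + √(((9 - 1*9) - 5)² + 25)) = √(265 + √(((9 - 9) - 5)² + 25)) = √(265 + √((0 - 5)² + 25)) = √(265 + √((-5)² + 25)) = √(265 + √(25 + 25)) = √(265 + √50) = √(265 + 5*√2)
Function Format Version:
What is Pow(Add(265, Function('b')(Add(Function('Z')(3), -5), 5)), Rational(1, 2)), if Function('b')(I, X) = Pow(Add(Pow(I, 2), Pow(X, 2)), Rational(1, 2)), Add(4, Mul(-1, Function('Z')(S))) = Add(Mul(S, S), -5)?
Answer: Pow(Add(265, Mul(5, Pow(2, Rational(1, 2)))), Rational(1, 2)) ≈ 16.495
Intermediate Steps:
Function('Z')(S) = Add(9, Mul(-1, Pow(S, 2))) (Function('Z')(S) = Add(4, Mul(-1, Add(Mul(S, S), -5))) = Add(4, Mul(-1, Add(Pow(S, 2), -5))) = Add(4, Mul(-1, Add(-5, Pow(S, 2)))) = Add(4, Add(5, Mul(-1, Pow(S, 2)))) = Add(9, Mul(-1, Pow(S, 2))))
Pow(Add(265, Function('b')(Add(Function('Z')(3), -5), 5)), Rational(1, 2)) = Pow(Add(265, Pow(Add(Pow(Add(Add(9, Mul(-1, Pow(3, 2))), -5), 2), Pow(5, 2)), Rational(1, 2))), Rational(1, 2)) = Pow(Add(265, Pow(Add(Pow(Add(Add(9, Mul(-1, 9)), -5), 2), 25), Rational(1, 2))), Rational(1, 2)) = Pow(Add(265, Pow(Add(Pow(Add(Add(9, -9), -5), 2), 25), Rational(1, 2))), Rational(1, 2)) = Pow(Add(265, Pow(Add(Pow(Add(0, -5), 2), 25), Rational(1, 2))), Rational(1, 2)) = Pow(Add(265, Pow(Add(Pow(-5, 2), 25), Rational(1, 2))), Rational(1, 2)) = Pow(Add(265, Pow(Add(25, 25), Rational(1, 2))), Rational(1, 2)) = Pow(Add(265, Pow(50, Rational(1, 2))), Rational(1, 2)) = Pow(Add(265, Mul(5, Pow(2, Rational(1, 2)))), Rational(1, 2))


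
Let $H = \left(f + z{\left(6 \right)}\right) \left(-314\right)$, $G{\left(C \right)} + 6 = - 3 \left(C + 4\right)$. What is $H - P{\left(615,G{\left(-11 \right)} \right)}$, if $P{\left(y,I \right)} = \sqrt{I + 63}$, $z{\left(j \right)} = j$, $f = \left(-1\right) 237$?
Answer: $72534 - \sqrt{78} \approx 72525.0$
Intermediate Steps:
$f = -237$
$G{\left(C \right)} = -18 - 3 C$ ($G{\left(C \right)} = -6 - 3 \left(C + 4\right) = -6 - 3 \left(4 + C\right) = -6 - \left(12 + 3 C\right) = -18 - 3 C$)
$P{\left(y,I \right)} = \sqrt{63 + I}$
$H = 72534$ ($H = \left(-237 + 6\right) \left(-314\right) = \left(-231\right) \left(-314\right) = 72534$)
$H - P{\left(615,G{\left(-11 \right)} \right)} = 72534 - \sqrt{63 - -15} = 72534 - \sqrt{63 + \left(-18 + 33\right)} = 72534 - \sqrt{63 + 15} = 72534 - \sqrt{78}$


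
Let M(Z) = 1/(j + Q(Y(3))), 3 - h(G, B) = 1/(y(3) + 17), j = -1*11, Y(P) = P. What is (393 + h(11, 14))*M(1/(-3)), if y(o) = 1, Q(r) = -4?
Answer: -7127/270 ≈ -26.396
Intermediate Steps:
j = -11
h(G, B) = 53/18 (h(G, B) = 3 - 1/(1 + 17) = 3 - 1/18 = 53/18)
M(Z) = -1/15 (M(Z) = 1/(-11 - 4) = 1/(-15) = -1/15)
(393 + h(11, 14))*M(1/(-3)) = (393 + 53/18)*(-1/15) = (7127/18)*(-1/15) = -7127/270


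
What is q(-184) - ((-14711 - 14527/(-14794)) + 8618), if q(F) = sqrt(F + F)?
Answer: 90125315/14794 + 4*I*sqrt(23) ≈ 6092.0 + 19.183*I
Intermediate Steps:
q(F) = sqrt(2)*sqrt(F) (q(F) = sqrt(2*F) = sqrt(2)*sqrt(F))
q(-184) - ((-14711 - 14527/(-14794)) + 8618) = sqrt(2)*sqrt(-184) - ((-14711 - 14527/(-14794)) + 8618) = sqrt(2)*(2*I*sqrt(46)) - ((-14711 - 14527*(-1/14794)) + 8618) = 4*I*sqrt(23) - ((-14711 + 14527/14794) + 8618) = 4*I*sqrt(23) - (-217620007/14794 + 8618) = 4*I*sqrt(23) - 1*(-90125315/14794) = 4*I*sqrt(23) + 90125315/14794 = 90125315/14794 + 4*I*sqrt(23)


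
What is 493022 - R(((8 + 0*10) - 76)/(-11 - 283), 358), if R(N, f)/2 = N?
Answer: 72474166/147 ≈ 4.9302e+5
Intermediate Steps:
R(N, f) = 2*N
493022 - R(((8 + 0*10) - 76)/(-11 - 283), 358) = 493022 - 2*((8 + 0*10) - 76)/(-11 - 283) = 493022 - 2*((8 + 0) - 76)/(-294) = 493022 - 2*(8 - 76)*(-1/294) = 493022 - 2*(-68*(-1/294)) = 493022 - 2*34/147 = 493022 - 1*68/147 = 493022 - 68/147 = 72474166/147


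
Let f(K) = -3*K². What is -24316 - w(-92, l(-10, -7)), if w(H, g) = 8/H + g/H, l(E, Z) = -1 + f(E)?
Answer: -2237365/92 ≈ -24319.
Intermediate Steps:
l(E, Z) = -1 - 3*E²
-24316 - w(-92, l(-10, -7)) = -24316 - (8 + (-1 - 3*(-10)²))/(-92) = -24316 - (-1)*(8 + (-1 - 3*100))/92 = -24316 - (-1)*(8 + (-1 - 300))/92 = -24316 - (-1)*(8 - 301)/92 = -24316 - (-1)*(-293)/92 = -24316 - 1*293/92 = -24316 - 293/92 = -2237365/92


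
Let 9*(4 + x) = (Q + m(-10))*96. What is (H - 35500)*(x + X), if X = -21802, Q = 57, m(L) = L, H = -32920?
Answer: 4372995880/3 ≈ 1.4577e+9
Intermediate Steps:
x = 1492/3 (x = -4 + ((57 - 10)*96)/9 = -4 + (47*96)/9 = -4 + (⅑)*4512 = -4 + 1504/3 = 1492/3 ≈ 497.33)
(H - 35500)*(x + X) = (-32920 - 35500)*(1492/3 - 21802) = -68420*(-63914/3) = 4372995880/3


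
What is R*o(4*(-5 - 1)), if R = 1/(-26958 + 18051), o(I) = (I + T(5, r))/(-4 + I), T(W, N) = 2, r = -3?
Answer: -11/124698 ≈ -8.8213e-5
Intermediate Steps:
o(I) = (2 + I)/(-4 + I) (o(I) = (I + 2)/(-4 + I) = (2 + I)/(-4 + I))
R = -1/8907 (R = 1/(-8907) = -1/8907 ≈ -0.00011227)
R*o(4*(-5 - 1)) = -(2 + 4*(-5 - 1))/(8907*(-4 + 4*(-5 - 1))) = -(2 + 4*(-6))/(8907*(-4 + 4*(-6))) = -(2 - 24)/(8907*(-4 - 24)) = -(-22)/(8907*(-28)) = -(-1)*(-22)/249396 = -1/8907*11/14 = -11/124698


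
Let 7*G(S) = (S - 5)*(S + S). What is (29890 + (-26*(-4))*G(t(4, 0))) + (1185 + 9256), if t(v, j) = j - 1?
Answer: 283565/7 ≈ 40509.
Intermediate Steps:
t(v, j) = -1 + j
G(S) = 2*S*(-5 + S)/7 (G(S) = ((S - 5)*(S + S))/7 = ((-5 + S)*(2*S))/7 = (2*S*(-5 + S))/7 = 2*S*(-5 + S)/7)
(29890 + (-26*(-4))*G(t(4, 0))) + (1185 + 9256) = (29890 + (-26*(-4))*(2*(-1 + 0)*(-5 + (-1 + 0))/7)) + (1185 + 9256) = (29890 + 104*((2/7)*(-1)*(-5 - 1))) + 10441 = (29890 + 104*((2/7)*(-1)*(-6))) + 10441 = (29890 + 104*(12/7)) + 10441 = (29890 + 1248/7) + 10441 = 210478/7 + 10441 = 283565/7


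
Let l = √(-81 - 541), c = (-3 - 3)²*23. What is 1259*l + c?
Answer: 828 + 1259*I*√622 ≈ 828.0 + 31399.0*I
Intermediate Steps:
c = 828 (c = (-6)²*23 = 36*23 = 828)
l = I*√622 (l = √(-622) = I*√622 ≈ 24.94*I)
1259*l + c = 1259*(I*√622) + 828 = 1259*I*√622 + 828 = 828 + 1259*I*√622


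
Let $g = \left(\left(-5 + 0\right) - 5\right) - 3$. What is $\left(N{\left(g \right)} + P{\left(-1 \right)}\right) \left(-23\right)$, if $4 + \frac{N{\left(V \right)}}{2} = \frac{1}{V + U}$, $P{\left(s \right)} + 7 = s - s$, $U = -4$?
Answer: $\frac{5911}{17} \approx 347.71$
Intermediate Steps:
$P{\left(s \right)} = -7$ ($P{\left(s \right)} = -7 + \left(s - s\right) = -7 + 0 = -7$)
$g = -13$ ($g = \left(-5 - 5\right) - 3 = -10 - 3 = -13$)
$N{\left(V \right)} = -8 + \frac{2}{-4 + V}$ ($N{\left(V \right)} = -8 + \frac{2}{V - 4} = -8 + \frac{2}{-4 + V}$)
$\left(N{\left(g \right)} + P{\left(-1 \right)}\right) \left(-23\right) = \left(\frac{2 \left(17 - -52\right)}{-4 - 13} - 7\right) \left(-23\right) = \left(\frac{2 \left(17 + 52\right)}{-17} - 7\right) \left(-23\right) = \left(2 \left(- \frac{1}{17}\right) 69 - 7\right) \left(-23\right) = \left(- \frac{138}{17} - 7\right) \left(-23\right) = \left(- \frac{257}{17}\right) \left(-23\right) = \frac{5911}{17}$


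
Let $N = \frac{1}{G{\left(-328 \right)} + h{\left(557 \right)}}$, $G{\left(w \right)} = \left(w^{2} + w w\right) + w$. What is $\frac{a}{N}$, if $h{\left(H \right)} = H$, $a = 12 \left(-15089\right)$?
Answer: $-39001503996$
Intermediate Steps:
$a = -181068$
$G{\left(w \right)} = w + 2 w^{2}$ ($G{\left(w \right)} = \left(w^{2} + w^{2}\right) + w = 2 w^{2} + w = w + 2 w^{2}$)
$N = \frac{1}{215397}$ ($N = \frac{1}{- 328 \left(1 + 2 \left(-328\right)\right) + 557} = \frac{1}{- 328 \left(1 - 656\right) + 557} = \frac{1}{\left(-328\right) \left(-655\right) + 557} = \frac{1}{214840 + 557} = \frac{1}{215397} \approx 4.6426 \cdot 10^{-6}$)
$\frac{a}{N} = - 181068 \frac{1}{\frac{1}{215397}} = \left(-181068\right) 215397 = -39001503996$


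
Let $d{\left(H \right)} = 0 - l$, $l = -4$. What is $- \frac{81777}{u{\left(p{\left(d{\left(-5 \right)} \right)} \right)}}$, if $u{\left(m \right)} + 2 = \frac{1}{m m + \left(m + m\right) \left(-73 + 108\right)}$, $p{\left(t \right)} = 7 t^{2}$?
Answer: $\frac{555647456}{13589} \approx 40890.0$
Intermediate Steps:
$d{\left(H \right)} = 4$ ($d{\left(H \right)} = 0 - -4 = 0 + 4 = 4$)
$u{\left(m \right)} = -2 + \frac{1}{m^{2} + 70 m}$ ($u{\left(m \right)} = -2 + \frac{1}{m m + \left(m + m\right) \left(-73 + 108\right)} = -2 + \frac{1}{m^{2} + 2 m 35} = -2 + \frac{1}{m^{2} + 70 m}$)
$- \frac{81777}{u{\left(p{\left(d{\left(-5 \right)} \right)} \right)}} = - \frac{81777}{\frac{1}{7 \cdot 4^{2}} \frac{1}{70 + 7 \cdot 4^{2}} \left(1 - 140 \cdot 7 \cdot 4^{2} - 2 \left(7 \cdot 4^{2}\right)^{2}\right)} = - \frac{81777}{\frac{1}{7 \cdot 16} \frac{1}{70 + 7 \cdot 16} \left(1 - 140 \cdot 7 \cdot 16 - 2 \left(7 \cdot 16\right)^{2}\right)} = - \frac{81777}{\frac{1}{112} \frac{1}{70 + 112} \left(1 - 15680 - 2 \cdot 112^{2}\right)} = - \frac{81777}{\frac{1}{112} \cdot \frac{1}{182} \left(1 - 15680 - 25088\right)} = - \frac{81777}{\frac{1}{112} \cdot \frac{1}{182} \left(-40767\right)} = - \frac{81777}{- \frac{40767}{20384}} = \left(-81777\right) \left(- \frac{20384}{40767}\right) = \frac{555647456}{13589}$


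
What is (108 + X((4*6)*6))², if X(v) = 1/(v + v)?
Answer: 967521025/82944 ≈ 11665.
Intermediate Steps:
X(v) = 1/(2*v)
(108 + X((4*6)*6))² = (108 + 1/(2*(((4*6)*6))))² = (108 + 1/(2*((24*6))))² = (108 + (½)/144)² = (108 + (½)*(1/144))² = (108 + 1/288)² = (31105/288)² = 967521025/82944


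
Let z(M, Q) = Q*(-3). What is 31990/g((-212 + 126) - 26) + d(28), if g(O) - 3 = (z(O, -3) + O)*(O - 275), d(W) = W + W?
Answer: 1132187/19932 ≈ 56.802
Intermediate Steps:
z(M, Q) = -3*Q
d(W) = 2*W
g(O) = 3 + (-275 + O)*(9 + O) (g(O) = 3 + (-3*(-3) + O)*(O - 275) = 3 + (9 + O)*(-275 + O) = 3 + (-275 + O)*(9 + O))
31990/g((-212 + 126) - 26) + d(28) = 31990/(-2472 + ((-212 + 126) - 26)**2 - 266*((-212 + 126) - 26)) + 2*28 = 31990/(-2472 + (-86 - 26)**2 - 266*(-86 - 26)) + 56 = 31990/(-2472 + (-112)**2 - 266*(-112)) + 56 = 31990/(-2472 + 12544 + 29792) + 56 = 31990/39864 + 56 = 31990*(1/39864) + 56 = 15995/19932 + 56 = 1132187/19932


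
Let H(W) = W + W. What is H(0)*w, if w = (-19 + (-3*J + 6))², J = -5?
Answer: 0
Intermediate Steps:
H(W) = 2*W
w = 4 (w = (-19 + (-3*(-5) + 6))² = (-19 + (15 + 6))² = (-19 + 21)² = 2² = 4)
H(0)*w = (2*0)*4 = 0*4 = 0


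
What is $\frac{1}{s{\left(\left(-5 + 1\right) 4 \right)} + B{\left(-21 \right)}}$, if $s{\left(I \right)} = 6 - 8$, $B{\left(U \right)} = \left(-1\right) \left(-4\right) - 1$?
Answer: $1$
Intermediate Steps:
$B{\left(U \right)} = 3$ ($B{\left(U \right)} = 4 - 1 = 3$)
$s{\left(I \right)} = -2$ ($s{\left(I \right)} = 6 - 8 = -2$)
$\frac{1}{s{\left(\left(-5 + 1\right) 4 \right)} + B{\left(-21 \right)}} = \frac{1}{-2 + 3} = 1^{-1} = 1$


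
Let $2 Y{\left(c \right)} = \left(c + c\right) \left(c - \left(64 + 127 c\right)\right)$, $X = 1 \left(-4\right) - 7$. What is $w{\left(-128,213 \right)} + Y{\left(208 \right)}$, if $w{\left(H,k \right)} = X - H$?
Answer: $-5464459$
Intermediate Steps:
$X = -11$ ($X = -4 - 7 = -11$)
$Y{\left(c \right)} = c \left(-64 - 126 c\right)$ ($Y{\left(c \right)} = \frac{\left(c + c\right) \left(c - \left(64 + 127 c\right)\right)}{2} = \frac{2 c \left(c - \left(64 + 127 c\right)\right)}{2} = \frac{2 c \left(-64 - 126 c\right)}{2} = c \left(-64 - 126 c\right)$)
$w{\left(H,k \right)} = -11 - H$
$w{\left(-128,213 \right)} + Y{\left(208 \right)} = \left(-11 - -128\right) - 416 \left(32 + 63 \cdot 208\right) = \left(-11 + 128\right) - 416 \left(32 + 13104\right) = 117 - 416 \cdot 13136 = 117 - 5464576 = -5464459$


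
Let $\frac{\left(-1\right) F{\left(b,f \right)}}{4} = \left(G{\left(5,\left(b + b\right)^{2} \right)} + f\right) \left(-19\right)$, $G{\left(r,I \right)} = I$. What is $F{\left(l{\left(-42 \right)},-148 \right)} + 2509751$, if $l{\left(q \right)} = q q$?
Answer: $948454087$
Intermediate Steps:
$l{\left(q \right)} = q^{2}$
$F{\left(b,f \right)} = 76 f + 304 b^{2}$ ($F{\left(b,f \right)} = - 4 \left(\left(b + b\right)^{2} + f\right) \left(-19\right) = - 4 \left(\left(2 b\right)^{2} + f\right) \left(-19\right) = - 4 \left(4 b^{2} + f\right) \left(-19\right) = - 4 \left(f + 4 b^{2}\right) \left(-19\right) = - 4 \left(- 76 b^{2} - 19 f\right) = 76 f + 304 b^{2}$)
$F{\left(l{\left(-42 \right)},-148 \right)} + 2509751 = \left(76 \left(-148\right) + 304 \left(\left(-42\right)^{2}\right)^{2}\right) + 2509751 = \left(-11248 + 304 \cdot 1764^{2}\right) + 2509751 = \left(-11248 + 304 \cdot 3111696\right) + 2509751 = \left(-11248 + 945955584\right) + 2509751 = 945944336 + 2509751 = 948454087$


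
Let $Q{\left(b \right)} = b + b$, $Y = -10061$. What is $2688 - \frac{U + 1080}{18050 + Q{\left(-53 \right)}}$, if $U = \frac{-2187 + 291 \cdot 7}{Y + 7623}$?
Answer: $\frac{58795285773}{21873736} \approx 2687.9$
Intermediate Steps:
$Q{\left(b \right)} = 2 b$
$U = \frac{75}{1219}$ ($U = \frac{-2187 + 291 \cdot 7}{-10061 + 7623} = \frac{-2187 + 2037}{-2438} = \left(-150\right) \left(- \frac{1}{2438}\right) = \frac{75}{1219} \approx 0.061526$)
$2688 - \frac{U + 1080}{18050 + Q{\left(-53 \right)}} = 2688 - \frac{\frac{75}{1219} + 1080}{18050 + 2 \left(-53\right)} = 2688 - \frac{1316595}{1219 \left(18050 - 106\right)} = 2688 - \frac{1316595}{1219 \cdot 17944} = 2688 - \frac{1316595}{1219} \cdot \frac{1}{17944} = 2688 - \frac{1316595}{21873736} = \frac{58795285773}{21873736}$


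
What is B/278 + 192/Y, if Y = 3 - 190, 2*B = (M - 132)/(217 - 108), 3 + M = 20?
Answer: -11657473/11332948 ≈ -1.0286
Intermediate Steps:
M = 17 (M = -3 + 20 = 17)
B = -115/218 (B = ((17 - 132)/(217 - 108))/2 = (-115/109)/2 = (-115*1/109)/2 = (1/2)*(-115/109) = -115/218 ≈ -0.52752)
Y = -187
B/278 + 192/Y = -115/218/278 + 192/(-187) = -115/218*1/278 + 192*(-1/187) = -115/60604 - 192/187 = -11657473/11332948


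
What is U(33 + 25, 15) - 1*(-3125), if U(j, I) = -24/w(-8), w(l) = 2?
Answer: 3113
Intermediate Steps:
U(j, I) = -12 (U(j, I) = -24/2 = -24*½ = -12)
U(33 + 25, 15) - 1*(-3125) = -12 - 1*(-3125) = -12 + 3125 = 3113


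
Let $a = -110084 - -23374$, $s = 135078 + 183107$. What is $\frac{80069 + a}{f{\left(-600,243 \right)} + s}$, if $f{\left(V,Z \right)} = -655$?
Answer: $- \frac{6641}{317530} \approx -0.020915$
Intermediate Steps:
$s = 318185$
$a = -86710$ ($a = -110084 + 23374 = -86710$)
$\frac{80069 + a}{f{\left(-600,243 \right)} + s} = \frac{80069 - 86710}{-655 + 318185} = - \frac{6641}{317530}$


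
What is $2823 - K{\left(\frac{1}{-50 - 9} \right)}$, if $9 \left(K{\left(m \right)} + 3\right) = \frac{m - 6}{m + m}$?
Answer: $\frac{50513}{18} \approx 2806.3$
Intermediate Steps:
$K{\left(m \right)} = -3 + \frac{-6 + m}{18 m}$ ($K{\left(m \right)} = -3 + \frac{\left(m - 6\right) \frac{1}{m + m}}{9} = -3 + \frac{\left(-6 + m\right) \frac{1}{2 m}}{9} = -3 + \frac{\frac{1}{2} \frac{1}{m} \left(-6 + m\right)}{9} = -3 + \frac{-6 + m}{18 m}$)
$2823 - K{\left(\frac{1}{-50 - 9} \right)} = 2823 - \frac{-6 - \frac{53}{-50 - 9}}{18 \frac{1}{-50 - 9}} = 2823 - \frac{-6 - \frac{53}{-59}}{18 \frac{1}{-59}} = 2823 - \frac{-6 - - \frac{53}{59}}{18 \left(- \frac{1}{59}\right)} = 2823 - \frac{1}{18} \left(-59\right) \left(-6 + \frac{53}{59}\right) = 2823 - \frac{1}{18} \left(-59\right) \left(- \frac{301}{59}\right) = 2823 - \frac{301}{18} = \frac{50513}{18}$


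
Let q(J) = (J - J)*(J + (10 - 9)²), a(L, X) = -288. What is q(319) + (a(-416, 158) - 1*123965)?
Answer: -124253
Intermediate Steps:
q(J) = 0 (q(J) = 0*(J + 1²) = 0*(J + 1) = 0*(1 + J) = 0)
q(319) + (a(-416, 158) - 1*123965) = 0 + (-288 - 1*123965) = 0 + (-288 - 123965) = 0 - 124253 = -124253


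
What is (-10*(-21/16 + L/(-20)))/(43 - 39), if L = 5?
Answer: 125/32 ≈ 3.9063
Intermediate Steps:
(-10*(-21/16 + L/(-20)))/(43 - 39) = (-10*(-21/16 + 5/(-20)))/(43 - 39) = -10*(-21*1/16 + 5*(-1/20))/4 = -10*(-21/16 - 1/4)*(1/4) = -10*(-25/16)*(1/4) = (125/8)*(1/4) = 125/32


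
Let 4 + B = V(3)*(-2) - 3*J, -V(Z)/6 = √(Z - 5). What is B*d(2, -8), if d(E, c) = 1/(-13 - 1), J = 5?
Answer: 19/14 - 6*I*√2/7 ≈ 1.3571 - 1.2122*I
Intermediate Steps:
V(Z) = -6*√(-5 + Z) (V(Z) = -6*√(Z - 5) = -6*√(-5 + Z))
d(E, c) = -1/14 (d(E, c) = 1/(-14) = -1/14)
B = -19 + 12*I*√2 (B = -4 + (-6*√(-5 + 3)*(-2) - 3*5) = -4 + (-6*I*√2*(-2) - 15) = -4 + (12*I*√2 - 15) = -4 + (-15 + 12*I*√2) = -19 + 12*I*√2 ≈ -19.0 + 16.971*I)
B*d(2, -8) = (-19 + 12*I*√2)*(-1/14) = 19/14 - 6*I*√2/7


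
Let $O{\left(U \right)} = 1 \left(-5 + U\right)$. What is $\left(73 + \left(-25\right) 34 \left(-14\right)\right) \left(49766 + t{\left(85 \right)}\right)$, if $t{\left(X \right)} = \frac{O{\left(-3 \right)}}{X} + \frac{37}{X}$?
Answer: $\frac{50647454247}{85} \approx 5.9585 \cdot 10^{8}$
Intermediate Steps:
$O{\left(U \right)} = -5 + U$
$t{\left(X \right)} = \frac{29}{X}$ ($t{\left(X \right)} = \frac{-5 - 3}{X} + \frac{37}{X} = - \frac{8}{X} + \frac{37}{X} = \frac{29}{X}$)
$\left(73 + \left(-25\right) 34 \left(-14\right)\right) \left(49766 + t{\left(85 \right)}\right) = \left(73 + \left(-25\right) 34 \left(-14\right)\right) \left(49766 + \frac{29}{85}\right) = \left(73 - -11900\right) \left(49766 + 29 \cdot \frac{1}{85}\right) = \left(73 + 11900\right) \left(49766 + \frac{29}{85}\right) = 11973 \cdot \frac{4230139}{85} = \frac{50647454247}{85}$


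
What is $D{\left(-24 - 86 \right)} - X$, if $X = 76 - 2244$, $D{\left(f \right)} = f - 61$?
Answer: $1997$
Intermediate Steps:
$D{\left(f \right)} = -61 + f$ ($D{\left(f \right)} = f - 61 = -61 + f$)
$X = -2168$ ($X = 76 - 2244 = -2168$)
$D{\left(-24 - 86 \right)} - X = \left(-61 - 110\right) - -2168 = \left(-61 - 110\right) + 2168 = -171 + 2168 = 1997$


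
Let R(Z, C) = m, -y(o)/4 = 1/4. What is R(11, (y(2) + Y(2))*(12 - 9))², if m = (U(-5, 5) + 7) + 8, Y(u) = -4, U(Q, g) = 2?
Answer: 289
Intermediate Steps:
y(o) = -1 (y(o) = -4/4 = -4*¼ = -1)
m = 17 (m = (2 + 7) + 8 = 9 + 8 = 17)
R(Z, C) = 17
R(11, (y(2) + Y(2))*(12 - 9))² = 17² = 289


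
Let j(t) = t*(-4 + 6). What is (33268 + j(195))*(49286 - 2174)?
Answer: 1585695696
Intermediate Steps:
j(t) = 2*t (j(t) = t*2 = 2*t)
(33268 + j(195))*(49286 - 2174) = (33268 + 2*195)*(49286 - 2174) = (33268 + 390)*47112 = 33658*47112 = 1585695696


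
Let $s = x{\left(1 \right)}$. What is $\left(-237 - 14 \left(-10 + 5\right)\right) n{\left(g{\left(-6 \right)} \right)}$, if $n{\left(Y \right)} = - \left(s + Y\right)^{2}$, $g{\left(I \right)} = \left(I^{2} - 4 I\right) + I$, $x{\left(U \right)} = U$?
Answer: $505175$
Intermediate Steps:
$s = 1$
$g{\left(I \right)} = I^{2} - 3 I$
$n{\left(Y \right)} = - \left(1 + Y\right)^{2}$
$\left(-237 - 14 \left(-10 + 5\right)\right) n{\left(g{\left(-6 \right)} \right)} = \left(-237 - 14 \left(-10 + 5\right)\right) \left(- \left(1 - 6 \left(-3 - 6\right)\right)^{2}\right) = \left(-237 - -70\right) \left(- \left(1 - -54\right)^{2}\right) = \left(-237 + 70\right) \left(- \left(1 + 54\right)^{2}\right) = - 167 \left(- 55^{2}\right) = - 167 \left(\left(-1\right) 3025\right) = \left(-167\right) \left(-3025\right) = 505175$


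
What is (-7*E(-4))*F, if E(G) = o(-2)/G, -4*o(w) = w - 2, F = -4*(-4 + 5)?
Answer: -7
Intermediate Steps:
F = -4 (F = -4*1 = -4)
o(w) = 1/2 - w/4 (o(w) = -(w - 2)/4 = -(-2 + w)/4 = 1/2 - w/4)
E(G) = 1/G (E(G) = (1/2 - 1/4*(-2))/G = (1/2 + 1/2)/G = 1/G)
(-7*E(-4))*F = -7/(-4)*(-4) = -7*(-1/4)*(-4) = (7/4)*(-4) = -7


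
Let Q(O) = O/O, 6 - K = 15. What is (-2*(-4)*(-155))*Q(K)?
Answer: -1240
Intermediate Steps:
K = -9 (K = 6 - 1*15 = 6 - 15 = -9)
Q(O) = 1
(-2*(-4)*(-155))*Q(K) = (-2*(-4)*(-155))*1 = (8*(-155))*1 = -1240*1 = -1240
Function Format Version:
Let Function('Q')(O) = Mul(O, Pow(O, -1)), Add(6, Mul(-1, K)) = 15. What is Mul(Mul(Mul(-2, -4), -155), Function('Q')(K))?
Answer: -1240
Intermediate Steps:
K = -9 (K = Add(6, Mul(-1, 15)) = Add(6, -15) = -9)
Function('Q')(O) = 1
Mul(Mul(Mul(-2, -4), -155), Function('Q')(K)) = Mul(Mul(Mul(-2, -4), -155), 1) = Mul(Mul(8, -155), 1) = Mul(-1240, 1) = -1240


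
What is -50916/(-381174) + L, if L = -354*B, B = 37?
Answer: -832094356/63529 ≈ -13098.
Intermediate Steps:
L = -13098 (L = -354*37 = -13098)
-50916/(-381174) + L = -50916/(-381174) - 13098 = -50916*(-1/381174) - 13098 = 8486/63529 - 13098 = -832094356/63529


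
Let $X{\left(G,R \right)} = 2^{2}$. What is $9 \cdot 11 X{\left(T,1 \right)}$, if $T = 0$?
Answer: $396$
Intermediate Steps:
$X{\left(G,R \right)} = 4$
$9 \cdot 11 X{\left(T,1 \right)} = 9 \cdot 11 \cdot 4 = 99 \cdot 4 = 396$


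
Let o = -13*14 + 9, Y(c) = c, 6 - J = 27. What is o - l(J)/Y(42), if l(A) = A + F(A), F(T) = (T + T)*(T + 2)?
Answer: -383/2 ≈ -191.50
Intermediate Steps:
F(T) = 2*T*(2 + T) (F(T) = (2*T)*(2 + T) = 2*T*(2 + T))
J = -21 (J = 6 - 1*27 = 6 - 27 = -21)
l(A) = A + 2*A*(2 + A)
o = -173 (o = -182 + 9 = -173)
o - l(J)/Y(42) = -173 - (-21*(5 + 2*(-21)))/42 = -173 - (-21*(5 - 42))/42 = -173 - (-21*(-37))/42 = -173 - 777/42 = -173 - 1*37/2 = -173 - 37/2 = -383/2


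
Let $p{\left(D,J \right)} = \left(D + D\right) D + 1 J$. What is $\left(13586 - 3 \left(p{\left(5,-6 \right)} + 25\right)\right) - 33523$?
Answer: $-20144$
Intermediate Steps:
$p{\left(D,J \right)} = J + 2 D^{2}$ ($p{\left(D,J \right)} = 2 D D + J = 2 D^{2} + J = J + 2 D^{2}$)
$\left(13586 - 3 \left(p{\left(5,-6 \right)} + 25\right)\right) - 33523 = \left(13586 - 3 \left(\left(-6 + 2 \cdot 5^{2}\right) + 25\right)\right) - 33523 = \left(13586 - 3 \left(\left(-6 + 2 \cdot 25\right) + 25\right)\right) - 33523 = \left(13586 - 3 \left(\left(-6 + 50\right) + 25\right)\right) - 33523 = \left(13586 - 3 \left(44 + 25\right)\right) - 33523 = \left(13586 - 207\right) - 33523 = 13379 - 33523 = -20144$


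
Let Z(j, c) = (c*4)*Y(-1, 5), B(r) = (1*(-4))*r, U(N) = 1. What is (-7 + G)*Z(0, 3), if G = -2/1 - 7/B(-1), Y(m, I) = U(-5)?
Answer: -129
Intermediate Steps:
Y(m, I) = 1
B(r) = -4*r
Z(j, c) = 4*c (Z(j, c) = (c*4)*1 = (4*c)*1 = 4*c)
G = -15/4 (G = -2/1 - 7/((-4*(-1))) = -2*1 - 7/4 = -2 - 7*1/4 = -2 - 7/4 = -15/4 ≈ -3.7500)
(-7 + G)*Z(0, 3) = (-7 - 15/4)*(4*3) = -43/4*12 = -129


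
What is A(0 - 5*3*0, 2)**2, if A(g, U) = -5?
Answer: 25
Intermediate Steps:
A(0 - 5*3*0, 2)**2 = (-5)**2 = 25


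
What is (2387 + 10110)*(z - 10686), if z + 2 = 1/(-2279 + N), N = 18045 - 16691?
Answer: -123550353297/925 ≈ -1.3357e+8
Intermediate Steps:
N = 1354
z = -1851/925 (z = -2 + 1/(-2279 + 1354) = -2 + 1/(-925) = -2 - 1/925 = -1851/925 ≈ -2.0011)
(2387 + 10110)*(z - 10686) = (2387 + 10110)*(-1851/925 - 10686) = 12497*(-9886401/925) = -123550353297/925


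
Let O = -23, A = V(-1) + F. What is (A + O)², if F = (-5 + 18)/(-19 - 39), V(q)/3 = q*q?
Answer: 1375929/3364 ≈ 409.02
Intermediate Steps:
V(q) = 3*q² (V(q) = 3*(q*q) = 3*q²)
F = -13/58 (F = 13/(-58) = 13*(-1/58) = -13/58 ≈ -0.22414)
A = 161/58 (A = 3*(-1)² - 13/58 = 3*1 - 13/58 = 3 - 13/58 = 161/58 ≈ 2.7759)
(A + O)² = (161/58 - 23)² = (-1173/58)² = 1375929/3364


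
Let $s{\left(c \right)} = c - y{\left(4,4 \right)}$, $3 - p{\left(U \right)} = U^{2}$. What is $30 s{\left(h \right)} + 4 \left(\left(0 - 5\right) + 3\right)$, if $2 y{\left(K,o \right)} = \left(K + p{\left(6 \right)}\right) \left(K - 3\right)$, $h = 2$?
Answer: $487$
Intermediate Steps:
$p{\left(U \right)} = 3 - U^{2}$
$y{\left(K,o \right)} = \frac{\left(-33 + K\right) \left(-3 + K\right)}{2}$ ($y{\left(K,o \right)} = \frac{\left(K + \left(3 - 6^{2}\right)\right) \left(K - 3\right)}{2} = \frac{\left(K + \left(3 - 36\right)\right) \left(-3 + K\right)}{2} = \frac{\left(K - 33\right) \left(-3 + K\right)}{2} = \frac{\left(-33 + K\right) \left(-3 + K\right)}{2}$)
$s{\left(c \right)} = \frac{29}{2} + c$ ($s{\left(c \right)} = c - \left(\frac{99}{2} + \frac{4^{2}}{2} - 72\right) = c - \left(\frac{99}{2} + \frac{1}{2} \cdot 16 - 72\right) = c - \left(\frac{99}{2} + 8 - 72\right) = c - - \frac{29}{2} = c + \frac{29}{2} = \frac{29}{2} + c$)
$30 s{\left(h \right)} + 4 \left(\left(0 - 5\right) + 3\right) = 30 \left(\frac{29}{2} + 2\right) + 4 \left(\left(0 - 5\right) + 3\right) = 30 \cdot \frac{33}{2} + 4 \left(-5 + 3\right) = 495 + 4 \left(-2\right) = 495 - 8 = 487$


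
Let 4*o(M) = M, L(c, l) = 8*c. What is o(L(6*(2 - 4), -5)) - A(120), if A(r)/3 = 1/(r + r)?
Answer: -1921/80 ≈ -24.013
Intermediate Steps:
o(M) = M/4
A(r) = 3/(2*r) (A(r) = 3/(r + r) = 3/((2*r)) = 3*(1/(2*r)) = 3/(2*r))
o(L(6*(2 - 4), -5)) - A(120) = (8*(6*(2 - 4)))/4 - 3/(2*120) = (8*(6*(-2)))/4 - 3/(2*120) = (8*(-12))/4 - 1*1/80 = (¼)*(-96) - 1/80 = -24 - 1/80 = -1921/80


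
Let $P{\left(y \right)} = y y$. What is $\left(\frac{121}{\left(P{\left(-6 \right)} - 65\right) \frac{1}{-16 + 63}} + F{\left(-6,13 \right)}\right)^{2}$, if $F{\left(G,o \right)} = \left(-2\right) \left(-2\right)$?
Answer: $\frac{31036041}{841} \approx 36904.0$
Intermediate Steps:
$P{\left(y \right)} = y^{2}$
$F{\left(G,o \right)} = 4$
$\left(\frac{121}{\left(P{\left(-6 \right)} - 65\right) \frac{1}{-16 + 63}} + F{\left(-6,13 \right)}\right)^{2} = \left(\frac{121}{\left(\left(-6\right)^{2} - 65\right) \frac{1}{-16 + 63}} + 4\right)^{2} = \left(\frac{121}{\left(36 - 65\right) \frac{1}{47}} + 4\right)^{2} = \left(\frac{121}{\left(-29\right) \frac{1}{47}} + 4\right)^{2} = \left(\frac{121}{- \frac{29}{47}} + 4\right)^{2} = \left(121 \left(- \frac{47}{29}\right) + 4\right)^{2} = \left(- \frac{5687}{29} + 4\right)^{2} = \left(- \frac{5571}{29}\right)^{2} = \frac{31036041}{841}$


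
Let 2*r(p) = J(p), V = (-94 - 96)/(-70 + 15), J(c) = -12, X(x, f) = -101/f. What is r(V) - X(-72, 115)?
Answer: -589/115 ≈ -5.1217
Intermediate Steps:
V = 38/11 (V = -190/(-55) = -190*(-1/55) = 38/11 ≈ 3.4545)
r(p) = -6 (r(p) = (1/2)*(-12) = -6)
r(V) - X(-72, 115) = -6 - (-101)/115 = -6 - 1*(-101/115) = -6 + 101/115 = -589/115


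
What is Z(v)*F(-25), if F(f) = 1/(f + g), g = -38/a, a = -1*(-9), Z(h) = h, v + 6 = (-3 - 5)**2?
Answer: -522/263 ≈ -1.9848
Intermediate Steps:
v = 58 (v = -6 + (-3 - 5)**2 = -6 + (-8)**2 = -6 + 64 = 58)
a = 9
g = -38/9 ≈ -4.2222
F(f) = 1/(-38/9 + f) (F(f) = 1/(f - 38/9) = 1/(-38/9 + f))
Z(v)*F(-25) = 58*(9/(-38 + 9*(-25))) = 58*(9/(-38 - 225)) = 58*(9/(-263)) = 58*(9*(-1/263)) = 58*(-9/263) = -522/263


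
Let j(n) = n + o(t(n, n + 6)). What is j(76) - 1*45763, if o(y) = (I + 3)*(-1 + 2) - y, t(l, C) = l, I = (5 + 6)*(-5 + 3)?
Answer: -45782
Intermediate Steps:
I = -22 (I = 11*(-2) = -22)
o(y) = -19 - y (o(y) = (-22 + 3)*(-1 + 2) - y = -19*1 - y = -19 - y)
j(n) = -19 (j(n) = n + (-19 - n) = -19)
j(76) - 1*45763 = -19 - 1*45763 = -19 - 45763 = -45782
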